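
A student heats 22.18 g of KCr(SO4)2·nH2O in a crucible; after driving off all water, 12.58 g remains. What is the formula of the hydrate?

KCr(SO4)2·12H2O

Mass of water lost = 22.18 − 12.58 = 9.6 g → 9.6 / 18.02 = 0.5327 mol H2O
Molar mass of KCr(SO4)2 = 283.24 g/mol → mol KCr(SO4)2 = 12.58 / 283.24 = 0.04441
n = 0.5327 / 0.04441 = 11.99 ≈ 12 → KCr(SO4)2·12H2O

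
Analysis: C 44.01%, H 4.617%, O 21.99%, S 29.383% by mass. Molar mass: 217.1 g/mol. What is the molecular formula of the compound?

C8H10O3S2

Assume 100 g: 44.01 g C, 4.617 g H, 21.99 g O, 29.383 g S.
C: 44.01 g ÷ 12.01 g/mol = 3.664 mol
H: 4.617 g ÷ 1.008 g/mol = 4.58 mol
O: 21.99 g ÷ 16.00 g/mol = 1.374 mol
S: 29.383 g ÷ 32.07 g/mol = 0.9162 mol
Divide by the smallest (0.9162 mol S): C 4.000, H 4.999, O 1.500, S 1.000
×2: C 8.00, H 10.00, O 3.00, S 2.00 → C8H10O3S2
Empirical-formula mass = 218.30 g/mol
n = 217.1 / 218.30 = 0.99 ≈ 1
Molecular formula = empirical formula = C8H10O3S2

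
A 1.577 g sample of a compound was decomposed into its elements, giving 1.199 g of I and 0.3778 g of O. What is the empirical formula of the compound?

I2O5

n(I) = 1.199/126.90 = 0.009448, n(O) = 0.3778/16.00 = 0.02361
Ratios (÷ 0.009448): I 1.000, O 2.499
Multiply by 2: I 2.00, O 5.00 → I2O5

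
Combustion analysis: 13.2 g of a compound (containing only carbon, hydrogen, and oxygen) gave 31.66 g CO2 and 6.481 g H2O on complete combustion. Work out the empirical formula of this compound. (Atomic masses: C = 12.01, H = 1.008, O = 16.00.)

C3H3O

mol C = 31.66 / 44.01 = 0.7194; mass C = 0.7194 × 12.01 = 8.640 g
mol H = 2 × (6.481 / 18.02) = 0.7193; mass H = 0.7193 × 1.008 = 0.7251 g
mass O = 13.2 − (9.365) = 3.835 g → mol O = 0.2397
Smallest is O at 0.2397 mol; normalising gives C 3.001, H 3.001, O 1.000
Ratio ≈ 3:3:1, so the empirical formula is C3H3O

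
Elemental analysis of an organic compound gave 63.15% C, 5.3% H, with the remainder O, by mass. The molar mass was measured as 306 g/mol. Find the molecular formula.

Assume 100 g: 63.15 g C, 5.3 g H, 31.55 g O.
C: 63.15 g ÷ 12.01 g/mol = 5.258 mol
H: 5.3 g ÷ 1.008 g/mol = 5.258 mol
O: 31.55 g ÷ 16.00 g/mol = 1.972 mol
Smallest is O at 1.972 mol; normalising gives C 2.667, H 2.666, O 1.000
Multiply by 3: C 8.00, H 8.00, O 3.00 → C8H8O3
Empirical-formula mass = 152.14 g/mol
n = 306 / 152.14 = 2.01 ≈ 2
Molecular formula = (C8H8O3)×2 = C16H16O6

C16H16O6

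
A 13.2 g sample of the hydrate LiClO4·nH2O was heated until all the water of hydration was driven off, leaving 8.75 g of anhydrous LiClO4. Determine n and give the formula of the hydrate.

Mass of water lost = 13.2 − 8.75 = 4.45 g → 4.45 / 18.02 = 0.2469 mol H2O
Molar mass of LiClO4 = 106.39 g/mol → mol LiClO4 = 8.75 / 106.39 = 0.08224
n = 0.2469 / 0.08224 = 3.00 ≈ 3 → LiClO4·3H2O

LiClO4·3H2O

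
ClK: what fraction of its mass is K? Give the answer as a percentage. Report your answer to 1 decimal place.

52.4%

Molar mass = 1(35.45) + 1(39.10) = 74.550 g/mol
Mass of K per mole = 1 × 39.10 = 39.100 g
% K = 39.100 / 74.550 × 100 = 52.4%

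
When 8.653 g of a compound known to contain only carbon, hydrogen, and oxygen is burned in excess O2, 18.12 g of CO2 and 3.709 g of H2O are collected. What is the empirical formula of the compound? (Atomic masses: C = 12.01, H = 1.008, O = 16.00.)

C2H2O

mol C = 18.12 / 44.01 = 0.4117; mass C = 0.4117 × 12.01 = 4.945 g
mol H = 2 × (3.709 / 18.02) = 0.4117; mass H = 0.4117 × 1.008 = 0.4149 g
mass O = 8.653 − (5.360) = 3.293 g → mol O = 0.2058
Smallest is O at 0.2058 mol; normalising gives C 2.000, H 2.000, O 1.000
→ C2H2O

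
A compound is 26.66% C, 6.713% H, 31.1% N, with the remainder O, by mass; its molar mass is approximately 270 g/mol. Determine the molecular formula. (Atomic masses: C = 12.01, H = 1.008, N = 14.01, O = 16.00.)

Assume 100 g: 26.66 g C, 6.713 g H, 31.1 g N, 35.527 g O.
n(C) = 26.66/12.01 = 2.22, n(H) = 6.713/1.008 = 6.66, n(N) = 31.1/14.01 = 2.22, n(O) = 35.527/16.00 = 2.22
Ratios (÷ 2.22): C 1.000, H 3.000, N 1.000, O 1.000
≈ 1:3:1:1 → CH3NO
Empirical-formula mass = 45.04 g/mol
n = 270 / 45.04 = 5.99 ≈ 6
Molecular formula = (CH3NO)×6 = C6H18N6O6

C6H18N6O6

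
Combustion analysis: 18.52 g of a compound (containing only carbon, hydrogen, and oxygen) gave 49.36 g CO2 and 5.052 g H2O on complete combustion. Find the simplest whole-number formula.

mol C = 49.36 / 44.01 = 1.122; mass C = 1.122 × 12.01 = 13.47 g
mol H = 2 × (5.052 / 18.02) = 0.5607; mass H = 0.5607 × 1.008 = 0.5652 g
mass O = 18.52 − (14.04) = 4.485 g → mol O = 0.2803
Divide by the smallest (0.2803 mol O): C 4.001, H 2.000, O 1.000
≈ 4:2:1 → C4H2O

C4H2O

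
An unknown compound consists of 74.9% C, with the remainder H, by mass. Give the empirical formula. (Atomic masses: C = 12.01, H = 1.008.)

CH4

Assume 100 g: 74.9 g C, 25.1 g H.
C: 74.9 g ÷ 12.01 g/mol = 6.236 mol
H: 25.1 g ÷ 1.008 g/mol = 24.9 mol
Ratios (÷ 6.236): C 1.000, H 3.993
→ CH4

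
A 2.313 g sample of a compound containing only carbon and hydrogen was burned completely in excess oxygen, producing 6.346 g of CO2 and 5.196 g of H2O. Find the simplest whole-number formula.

mol C = 6.346 / 44.01 = 0.1442; mass C = 0.1442 × 12.01 = 1.732 g
mol H = 2 × (5.196 / 18.02) = 0.5767; mass H = 0.5767 × 1.008 = 0.5813 g
Smallest is C at 0.1442 mol; normalising gives C 1.000, H 3.999
→ CH4

CH4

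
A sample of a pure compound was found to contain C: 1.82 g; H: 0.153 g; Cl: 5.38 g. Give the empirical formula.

CHCl

n(C) = 1.82/12.01 = 0.1515, n(H) = 0.153/1.008 = 0.1518, n(Cl) = 5.38/35.45 = 0.1518
Ratios (÷ 0.1515): C 1.000, H 1.002, Cl 1.001
→ CHCl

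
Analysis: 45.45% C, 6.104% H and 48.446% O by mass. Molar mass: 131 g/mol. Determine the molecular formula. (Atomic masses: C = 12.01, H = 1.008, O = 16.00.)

C5H8O4

Assume 100 g: 45.45 g C, 6.104 g H, 48.446 g O.
C: 45.45 g ÷ 12.01 g/mol = 3.784 mol
H: 6.104 g ÷ 1.008 g/mol = 6.056 mol
O: 48.446 g ÷ 16.00 g/mol = 3.028 mol
Smallest is O at 3.028 mol; normalising gives C 1.250, H 2.000, O 1.000
Scaling by 4: C 5.00, H 8.00, O 4.00 → C5H8O4
Empirical-formula mass = 132.11 g/mol
n = 131 / 132.11 = 0.99 ≈ 1
Molecular formula = empirical formula = C5H8O4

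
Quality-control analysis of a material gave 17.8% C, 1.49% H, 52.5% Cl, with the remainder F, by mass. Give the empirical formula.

CHClF

Assume 100 g: 17.8 g C, 1.49 g H, 52.5 g Cl, 28.21 g F.
n(C) = 17.8/12.01 = 1.482, n(H) = 1.49/1.008 = 1.478, n(Cl) = 52.5/35.45 = 1.481, n(F) = 28.21/19.00 = 1.485
Ratios (÷ 1.478): C 1.003, H 1.000, Cl 1.002, F 1.004
Ratio ≈ 1:1:1:1, so the empirical formula is CHClF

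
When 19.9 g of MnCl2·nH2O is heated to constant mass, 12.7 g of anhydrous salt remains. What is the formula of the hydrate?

Mass of water lost = 19.9 − 12.7 = 7.2 g → 7.2 / 18.02 = 0.3996 mol H2O
Molar mass of MnCl2 = 125.84 g/mol → mol MnCl2 = 12.7 / 125.84 = 0.1009
n = 0.3996 / 0.1009 = 3.96 ≈ 4 → MnCl2·4H2O

MnCl2·4H2O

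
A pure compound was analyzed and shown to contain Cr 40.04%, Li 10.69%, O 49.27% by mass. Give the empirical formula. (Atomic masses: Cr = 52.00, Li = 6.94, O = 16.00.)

CrLi2O4

Assume 100 g: 40.04 g Cr, 10.69 g Li, 49.27 g O.
n(Cr) = 40.04/52.00 = 0.77, n(Li) = 10.69/6.94 = 1.54, n(O) = 49.27/16.00 = 3.079
Ratios (÷ 0.77): Cr 1.000, Li 2.000, O 3.999
→ CrLi2O4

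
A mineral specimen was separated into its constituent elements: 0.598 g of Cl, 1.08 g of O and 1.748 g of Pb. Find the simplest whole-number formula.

Cl2O8Pb

Cl: 0.598 g ÷ 35.45 g/mol = 0.01687 mol
O: 1.08 g ÷ 16.00 g/mol = 0.0675 mol
Pb: 1.748 g ÷ 207.2 g/mol = 0.008436 mol
Ratios (÷ 0.008436): Cl 2.000, O 8.001, Pb 1.000
≈ 2:8:1 → Cl2O8Pb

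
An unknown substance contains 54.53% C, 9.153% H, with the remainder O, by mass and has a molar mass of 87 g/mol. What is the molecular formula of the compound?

Assume 100 g: 54.53 g C, 9.153 g H, 36.317 g O.
Moles — C: 54.53 / 12.01 = 4.54 mol; H: 9.153 / 1.008 = 9.08 mol; O: 36.317 / 16.00 = 2.27 mol
Ratios (÷ 2.27): C 2.000, H 4.000, O 1.000
Ratio ≈ 2:4:1, so the empirical formula is C2H4O
Empirical-formula mass = 44.05 g/mol
n = 87 / 44.05 = 1.97 ≈ 2
Molecular formula = (C2H4O)×2 = C4H8O2

C4H8O2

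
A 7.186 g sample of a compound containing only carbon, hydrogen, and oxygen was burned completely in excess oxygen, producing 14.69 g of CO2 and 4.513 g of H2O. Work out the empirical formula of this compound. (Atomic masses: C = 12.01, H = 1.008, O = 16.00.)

C2H3O

mol C = 14.69 / 44.01 = 0.3338; mass C = 0.3338 × 12.01 = 4.009 g
mol H = 2 × (4.513 / 18.02) = 0.5009; mass H = 0.5009 × 1.008 = 0.5049 g
mass O = 7.186 − (4.514) = 2.672 g → mol O = 0.1670
Smallest is O at 0.167 mol; normalising gives C 1.998, H 2.999, O 1.000
Ratio ≈ 2:3:1, so the empirical formula is C2H3O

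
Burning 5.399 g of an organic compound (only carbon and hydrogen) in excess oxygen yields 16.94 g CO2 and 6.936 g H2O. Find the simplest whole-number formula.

mol C = 16.94 / 44.01 = 0.3849; mass C = 0.3849 × 12.01 = 4.623 g
mol H = 2 × (6.936 / 18.02) = 0.7698; mass H = 0.7698 × 1.008 = 0.7760 g
Divide by the smallest (0.3849 mol C): C 1.000, H 2.000
Ratio ≈ 1:2, so the empirical formula is CH2

CH2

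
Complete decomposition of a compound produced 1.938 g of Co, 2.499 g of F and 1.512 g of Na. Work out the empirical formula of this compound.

CoF4Na2

Moles — Co: 1.938 / 58.93 = 0.03289 mol; F: 2.499 / 19.00 = 0.1315 mol; Na: 1.512 / 22.99 = 0.06577 mol
Ratios (÷ 0.03289): Co 1.000, F 3.999, Na 2.000
→ CoF4Na2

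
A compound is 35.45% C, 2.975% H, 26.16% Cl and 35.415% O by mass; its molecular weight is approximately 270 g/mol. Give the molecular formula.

Assume 100 g: 35.45 g C, 2.975 g H, 26.16 g Cl, 35.415 g O.
n(C) = 35.45/12.01 = 2.952, n(H) = 2.975/1.008 = 2.951, n(Cl) = 26.16/35.45 = 0.7379, n(O) = 35.415/16.00 = 2.213
Divide by the smallest (0.7379 mol Cl): C 4.000, H 3.999, Cl 1.000, O 2.999
→ C4H4ClO3
Empirical-formula mass = 135.52 g/mol
n = 270 / 135.52 = 1.99 ≈ 2
Molecular formula = (C4H4ClO3)×2 = C8H8Cl2O6

C8H8Cl2O6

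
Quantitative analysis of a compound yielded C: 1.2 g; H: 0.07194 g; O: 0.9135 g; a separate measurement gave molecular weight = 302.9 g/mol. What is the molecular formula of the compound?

C: 1.2 g ÷ 12.01 g/mol = 0.09992 mol
H: 0.07194 g ÷ 1.008 g/mol = 0.07137 mol
O: 0.9135 g ÷ 16.00 g/mol = 0.05709 mol
Divide by the smallest (0.05709 mol O): C 1.750, H 1.250, O 1.000
Multiply by 4: C 7.00, H 5.00, O 4.00 → C7H5O4
Empirical-formula mass = 153.11 g/mol
n = 302.9 / 153.11 = 1.98 ≈ 2
Molecular formula = (C7H5O4)×2 = C14H10O8

C14H10O8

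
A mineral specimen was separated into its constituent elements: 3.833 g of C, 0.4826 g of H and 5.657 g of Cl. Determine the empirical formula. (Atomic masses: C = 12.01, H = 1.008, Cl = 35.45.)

C: 3.833 g ÷ 12.01 g/mol = 0.3192 mol
H: 0.4826 g ÷ 1.008 g/mol = 0.4788 mol
Cl: 5.657 g ÷ 35.45 g/mol = 0.1596 mol
Divide by the smallest (0.1596 mol Cl): C 2.000, H 3.000, Cl 1.000
→ C2H3Cl

C2H3Cl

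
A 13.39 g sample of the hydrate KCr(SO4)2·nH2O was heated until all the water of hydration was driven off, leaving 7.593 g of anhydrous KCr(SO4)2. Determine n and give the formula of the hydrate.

KCr(SO4)2·12H2O

Mass of water lost = 13.39 − 7.593 = 5.797 g → 5.797 / 18.02 = 0.3217 mol H2O
Molar mass of KCr(SO4)2 = 283.24 g/mol → mol KCr(SO4)2 = 7.593 / 283.24 = 0.02681
n = 0.3217 / 0.02681 = 12.00 ≈ 12 → KCr(SO4)2·12H2O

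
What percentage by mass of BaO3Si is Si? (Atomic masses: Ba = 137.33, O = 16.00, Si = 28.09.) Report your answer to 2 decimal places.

Molar mass = 1(137.33) + 3(16.00) + 1(28.09) = 213.420 g/mol
Mass of Si per mole = 1 × 28.09 = 28.090 g
% Si = 28.090 / 213.420 × 100 = 13.16%

13.16%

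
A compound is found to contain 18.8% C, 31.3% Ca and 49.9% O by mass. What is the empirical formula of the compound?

C2CaO4

Assume 100 g: 18.8 g C, 31.3 g Ca, 49.9 g O.
C: 18.8 g ÷ 12.01 g/mol = 1.565 mol
Ca: 31.3 g ÷ 40.08 g/mol = 0.7809 mol
O: 49.9 g ÷ 16.00 g/mol = 3.119 mol
Ratios (÷ 0.7809): C 2.004, Ca 1.000, O 3.994
Ratio ≈ 2:1:4, so the empirical formula is C2CaO4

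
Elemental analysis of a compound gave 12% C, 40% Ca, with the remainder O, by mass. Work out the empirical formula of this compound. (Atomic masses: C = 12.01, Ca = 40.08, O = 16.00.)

Assume 100 g: 12 g C, 40 g Ca, 48 g O.
C: 12 g ÷ 12.01 g/mol = 0.9992 mol
Ca: 40 g ÷ 40.08 g/mol = 0.998 mol
O: 48 g ÷ 16.00 g/mol = 3 mol
Ratios (÷ 0.998): C 1.001, Ca 1.000, O 3.006
≈ 1:1:3 → CCaO3

CCaO3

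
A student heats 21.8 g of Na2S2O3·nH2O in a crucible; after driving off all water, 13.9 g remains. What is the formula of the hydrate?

Na2S2O3·5H2O

Mass of water lost = 21.8 − 13.9 = 7.9 g → 7.9 / 18.02 = 0.4384 mol H2O
Molar mass of Na2S2O3 = 158.12 g/mol → mol Na2S2O3 = 13.9 / 158.12 = 0.08791
n = 0.4384 / 0.08791 = 4.99 ≈ 5 → Na2S2O3·5H2O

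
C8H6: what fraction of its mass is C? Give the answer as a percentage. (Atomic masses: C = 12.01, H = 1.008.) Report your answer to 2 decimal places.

Molar mass = 8(12.01) + 6(1.008) = 102.128 g/mol
Mass of C per mole = 8 × 12.01 = 96.080 g
% C = 96.080 / 102.128 × 100 = 94.08%

94.08%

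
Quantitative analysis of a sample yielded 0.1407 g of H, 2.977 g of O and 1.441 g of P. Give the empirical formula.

H3O4P

Moles — H: 0.1407 / 1.008 = 0.1396 mol; O: 2.977 / 16.00 = 0.1861 mol; P: 1.441 / 30.97 = 0.04653 mol
Smallest is P at 0.04653 mol; normalising gives H 3.000, O 3.999, P 1.000
Ratio ≈ 3:4:1, so the empirical formula is H3O4P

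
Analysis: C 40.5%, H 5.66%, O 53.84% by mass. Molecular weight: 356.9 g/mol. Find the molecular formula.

Assume 100 g: 40.5 g C, 5.66 g H, 53.84 g O.
C: 40.5 g ÷ 12.01 g/mol = 3.372 mol
H: 5.66 g ÷ 1.008 g/mol = 5.615 mol
O: 53.84 g ÷ 16.00 g/mol = 3.365 mol
Ratios (÷ 3.365): C 1.002, H 1.669, O 1.000
×3: C 3.01, H 5.01, O 3.00 → C3H5O3
Empirical-formula mass = 89.07 g/mol
n = 356.9 / 89.07 = 4.01 ≈ 4
Molecular formula = (C3H5O3)×4 = C12H20O12

C12H20O12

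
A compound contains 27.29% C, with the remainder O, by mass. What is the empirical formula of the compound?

CO2

Assume 100 g: 27.29 g C, 72.71 g O.
C: 27.29 g ÷ 12.01 g/mol = 2.272 mol
O: 72.71 g ÷ 16.00 g/mol = 4.544 mol
Ratios (÷ 2.272): C 1.000, O 2.000
Ratio ≈ 1:2, so the empirical formula is CO2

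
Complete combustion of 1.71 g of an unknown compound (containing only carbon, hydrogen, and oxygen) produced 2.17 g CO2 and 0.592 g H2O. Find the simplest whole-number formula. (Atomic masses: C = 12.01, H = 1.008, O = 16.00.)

mol C = 2.17 / 44.01 = 0.04931; mass C = 0.04931 × 12.01 = 0.5922 g
mol H = 2 × (0.592 / 18.02) = 0.06570; mass H = 0.06570 × 1.008 = 0.06623 g
mass O = 1.71 − (0.6584) = 1.052 g → mol O = 0.06572
Ratios (÷ 0.04931): C 1.000, H 1.333, O 1.333
×3: C 3.00, H 4.00, O 4.00 → C3H4O4

C3H4O4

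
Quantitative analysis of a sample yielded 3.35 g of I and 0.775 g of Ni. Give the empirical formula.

I2Ni

I: 3.35 g ÷ 126.90 g/mol = 0.0264 mol
Ni: 0.775 g ÷ 58.69 g/mol = 0.0132 mol
Smallest is Ni at 0.0132 mol; normalising gives I 1.999, Ni 1.000
→ I2Ni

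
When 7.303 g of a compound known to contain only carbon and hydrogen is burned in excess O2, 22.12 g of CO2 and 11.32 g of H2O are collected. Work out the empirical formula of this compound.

mol C = 22.12 / 44.01 = 0.5026; mass C = 0.5026 × 12.01 = 6.036 g
mol H = 2 × (11.32 / 18.02) = 1.256; mass H = 1.256 × 1.008 = 1.266 g
Smallest is C at 0.5026 mol; normalising gives C 1.000, H 2.500
Multiply by 2: C 2.00, H 5.00 → C2H5

C2H5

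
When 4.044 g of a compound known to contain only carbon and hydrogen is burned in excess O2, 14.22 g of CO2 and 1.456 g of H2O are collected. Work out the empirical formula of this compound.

mol C = 14.22 / 44.01 = 0.3231; mass C = 0.3231 × 12.01 = 3.881 g
mol H = 2 × (1.456 / 18.02) = 0.1616; mass H = 0.1616 × 1.008 = 0.1629 g
Smallest is H at 0.1616 mol; normalising gives C 1.999, H 1.000
≈ 2:1 → C2H

C2H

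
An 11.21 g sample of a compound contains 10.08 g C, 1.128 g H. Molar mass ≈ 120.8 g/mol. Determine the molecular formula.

n(C) = 10.08/12.01 = 0.8393, n(H) = 1.128/1.008 = 1.119
Ratios (÷ 0.8393): C 1.000, H 1.333
×3: C 3.00, H 4.00 → C3H4
Empirical-formula mass = 40.06 g/mol
n = 120.8 / 40.06 = 3.02 ≈ 3
Molecular formula = (C3H4)×3 = C9H12

C9H12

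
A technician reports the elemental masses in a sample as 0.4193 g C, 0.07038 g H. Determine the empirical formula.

CH2

Moles — C: 0.4193 / 12.01 = 0.03491 mol; H: 0.07038 / 1.008 = 0.06982 mol
Ratios (÷ 0.03491): C 1.000, H 2.000
→ CH2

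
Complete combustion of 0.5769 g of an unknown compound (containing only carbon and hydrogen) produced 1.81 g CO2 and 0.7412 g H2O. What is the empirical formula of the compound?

CH2

mol C = 1.81 / 44.01 = 0.04113; mass C = 0.04113 × 12.01 = 0.4939 g
mol H = 2 × (0.7412 / 18.02) = 0.08226; mass H = 0.08226 × 1.008 = 0.08292 g
Smallest is C at 0.04113 mol; normalising gives C 1.000, H 2.000
Ratio ≈ 1:2, so the empirical formula is CH2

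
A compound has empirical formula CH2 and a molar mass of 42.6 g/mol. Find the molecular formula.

C3H6

Empirical-formula mass = 14.03 g/mol
n = 42.6 / 14.03 = 3.04 ≈ 3
Molecular formula = (CH2)3 = C3H6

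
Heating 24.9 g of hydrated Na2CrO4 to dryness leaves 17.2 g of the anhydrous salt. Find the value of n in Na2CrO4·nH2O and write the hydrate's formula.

Na2CrO4·4H2O

Mass of water lost = 24.9 − 17.2 = 7.7 g → 7.7 / 18.02 = 0.4273 mol H2O
Molar mass of Na2CrO4 = 161.98 g/mol → mol Na2CrO4 = 17.2 / 161.98 = 0.1062
n = 0.4273 / 0.1062 = 4.02 ≈ 4 → Na2CrO4·4H2O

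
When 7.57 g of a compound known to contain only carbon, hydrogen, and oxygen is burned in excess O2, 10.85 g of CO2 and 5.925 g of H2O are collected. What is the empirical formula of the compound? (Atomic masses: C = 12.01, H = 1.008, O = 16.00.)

mol C = 10.85 / 44.01 = 0.2465; mass C = 0.2465 × 12.01 = 2.961 g
mol H = 2 × (5.925 / 18.02) = 0.6576; mass H = 0.6576 × 1.008 = 0.6629 g
mass O = 7.57 − (3.624) = 3.946 g → mol O = 0.2466
Smallest is C at 0.2465 mol; normalising gives C 1.000, H 2.667, O 1.000
Multiply by 3: C 3.00, H 8.00, O 3.00 → C3H8O3

C3H8O3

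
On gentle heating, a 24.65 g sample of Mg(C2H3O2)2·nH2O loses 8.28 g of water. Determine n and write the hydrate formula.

Mass of anhydrous Mg(C2H3O2)2 = 24.65 − 8.28 = 16.37 g
mol H2O = 8.28 / 18.02 = 0.4595
Molar mass of Mg(C2H3O2)2 = 142.40 g/mol → mol Mg(C2H3O2)2 = 16.37 / 142.40 = 0.115
n = 0.4595 / 0.115 = 4.00 ≈ 4 → Mg(C2H3O2)2·4H2O

Mg(C2H3O2)2·4H2O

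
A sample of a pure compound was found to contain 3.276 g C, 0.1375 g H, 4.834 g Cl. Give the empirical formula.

C: 3.276 g ÷ 12.01 g/mol = 0.2728 mol
H: 0.1375 g ÷ 1.008 g/mol = 0.1364 mol
Cl: 4.834 g ÷ 35.45 g/mol = 0.1364 mol
Smallest is Cl at 0.1364 mol; normalising gives C 2.000, H 1.000, Cl 1.000
→ C2HCl

C2HCl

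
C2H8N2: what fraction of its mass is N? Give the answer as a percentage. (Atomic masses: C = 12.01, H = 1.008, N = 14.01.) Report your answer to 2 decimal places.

46.62%

Molar mass = 2(12.01) + 8(1.008) + 2(14.01) = 60.104 g/mol
Mass of N per mole = 2 × 14.01 = 28.020 g
% N = 28.020 / 60.104 × 100 = 46.62%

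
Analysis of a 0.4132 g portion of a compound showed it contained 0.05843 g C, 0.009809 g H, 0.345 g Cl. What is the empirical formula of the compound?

CH2Cl2

n(C) = 0.05843/12.01 = 0.004865, n(H) = 0.009809/1.008 = 0.009731, n(Cl) = 0.345/35.45 = 0.009732
Divide by the smallest (0.004865 mol C): C 1.000, H 2.000, Cl 2.000
≈ 1:2:2 → CH2Cl2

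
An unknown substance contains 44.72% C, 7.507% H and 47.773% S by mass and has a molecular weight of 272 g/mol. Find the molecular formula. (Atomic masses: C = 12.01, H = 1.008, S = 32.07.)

Assume 100 g: 44.72 g C, 7.507 g H, 47.773 g S.
C: 44.72 g ÷ 12.01 g/mol = 3.724 mol
H: 7.507 g ÷ 1.008 g/mol = 7.447 mol
S: 47.773 g ÷ 32.07 g/mol = 1.49 mol
Divide by the smallest (1.49 mol S): C 2.500, H 4.999, S 1.000
Scaling by 2: C 5.00, H 10.00, S 2.00 → C5H10S2
Empirical-formula mass = 134.27 g/mol
n = 272 / 134.27 = 2.03 ≈ 2
Molecular formula = (C5H10S2)×2 = C10H20S4

C10H20S4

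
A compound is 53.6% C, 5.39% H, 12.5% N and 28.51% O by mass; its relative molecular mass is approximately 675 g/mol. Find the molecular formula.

C30H36N6O12

Assume 100 g: 53.6 g C, 5.39 g H, 12.5 g N, 28.51 g O.
Moles — C: 53.6 / 12.01 = 4.463 mol; H: 5.39 / 1.008 = 5.347 mol; N: 12.5 / 14.01 = 0.8922 mol; O: 28.51 / 16.00 = 1.782 mol
Ratios (÷ 0.8922): C 5.002, H 5.993, N 1.000, O 1.997
≈ 5:6:1:2 → C5H6NO2
Empirical-formula mass = 112.11 g/mol
n = 675 / 112.11 = 6.02 ≈ 6
Molecular formula = (C5H6NO2)×6 = C30H36N6O12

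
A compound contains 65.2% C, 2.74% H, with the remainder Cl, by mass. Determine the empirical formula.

Assume 100 g: 65.2 g C, 2.74 g H, 32.06 g Cl.
Moles — C: 65.2 / 12.01 = 5.429 mol; H: 2.74 / 1.008 = 2.718 mol; Cl: 32.06 / 35.45 = 0.9044 mol
Divide by the smallest (0.9044 mol Cl): C 6.003, H 3.006, Cl 1.000
Ratio ≈ 6:3:1, so the empirical formula is C6H3Cl

C6H3Cl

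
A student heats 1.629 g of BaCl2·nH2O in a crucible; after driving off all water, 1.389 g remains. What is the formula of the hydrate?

Mass of water lost = 1.629 − 1.389 = 0.24 g → 0.24 / 18.02 = 0.01332 mol H2O
Molar mass of BaCl2 = 208.23 g/mol → mol BaCl2 = 1.389 / 208.23 = 0.006671
n = 0.01332 / 0.006671 = 2.00 ≈ 2 → BaCl2·2H2O

BaCl2·2H2O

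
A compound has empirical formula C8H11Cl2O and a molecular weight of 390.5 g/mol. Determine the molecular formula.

Empirical-formula mass = 194.07 g/mol
n = 390.5 / 194.07 = 2.01 ≈ 2
Molecular formula = (C8H11Cl2O)2 = C16H22Cl4O2

C16H22Cl4O2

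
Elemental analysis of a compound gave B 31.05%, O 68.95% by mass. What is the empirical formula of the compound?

B2O3

Assume 100 g: 31.05 g B, 68.95 g O.
B: 31.05 g ÷ 10.81 g/mol = 2.872 mol
O: 68.95 g ÷ 16.00 g/mol = 4.309 mol
Divide by the smallest (2.872 mol B): B 1.000, O 1.500
Multiply by 2: B 2.00, O 3.00 → B2O3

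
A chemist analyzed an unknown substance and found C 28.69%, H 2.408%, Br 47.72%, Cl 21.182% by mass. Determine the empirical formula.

Assume 100 g: 28.69 g C, 2.408 g H, 47.72 g Br, 21.182 g Cl.
n(C) = 28.69/12.01 = 2.389, n(H) = 2.408/1.008 = 2.389, n(Br) = 47.72/79.90 = 0.5972, n(Cl) = 21.182/35.45 = 0.5975
Divide by the smallest (0.5972 mol Br): C 4.000, H 4.000, Br 1.000, Cl 1.000
≈ 4:4:1:1 → C4H4BrCl

C4H4BrCl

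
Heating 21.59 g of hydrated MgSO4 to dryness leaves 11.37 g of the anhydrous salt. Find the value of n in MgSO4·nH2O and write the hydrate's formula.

Mass of water lost = 21.59 − 11.37 = 10.22 g → 10.22 / 18.02 = 0.5671 mol H2O
Molar mass of MgSO4 = 120.38 g/mol → mol MgSO4 = 11.37 / 120.38 = 0.09445
n = 0.5671 / 0.09445 = 6.00 ≈ 6 → MgSO4·6H2O

MgSO4·6H2O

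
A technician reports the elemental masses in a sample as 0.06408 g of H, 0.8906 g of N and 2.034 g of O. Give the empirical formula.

HNO2

H: 0.06408 g ÷ 1.008 g/mol = 0.06357 mol
N: 0.8906 g ÷ 14.01 g/mol = 0.06357 mol
O: 2.034 g ÷ 16.00 g/mol = 0.1271 mol
Ratios (÷ 0.06357): H 1.000, N 1.000, O 2.000
Ratio ≈ 1:1:2, so the empirical formula is HNO2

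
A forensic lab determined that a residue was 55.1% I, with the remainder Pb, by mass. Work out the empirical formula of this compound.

I2Pb

Assume 100 g: 55.1 g I, 44.9 g Pb.
n(I) = 55.1/126.90 = 0.4342, n(Pb) = 44.9/207.2 = 0.2167
Ratios (÷ 0.2167): I 2.004, Pb 1.000
→ I2Pb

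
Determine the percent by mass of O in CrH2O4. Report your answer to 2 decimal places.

54.23%

Molar mass = 1(52.00) + 2(1.008) + 4(16.00) = 118.016 g/mol
Mass of O per mole = 4 × 16.00 = 64.000 g
% O = 64.000 / 118.016 × 100 = 54.23%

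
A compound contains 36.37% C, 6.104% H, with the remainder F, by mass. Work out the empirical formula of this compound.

CH2F

Assume 100 g: 36.37 g C, 6.104 g H, 57.526 g F.
C: 36.37 g ÷ 12.01 g/mol = 3.028 mol
H: 6.104 g ÷ 1.008 g/mol = 6.056 mol
F: 57.526 g ÷ 19.00 g/mol = 3.028 mol
Ratios (÷ 3.028): C 1.000, H 2.000, F 1.000
→ CH2F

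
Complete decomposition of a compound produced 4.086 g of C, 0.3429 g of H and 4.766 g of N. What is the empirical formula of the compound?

C: 4.086 g ÷ 12.01 g/mol = 0.3402 mol
H: 0.3429 g ÷ 1.008 g/mol = 0.3402 mol
N: 4.766 g ÷ 14.01 g/mol = 0.3402 mol
Divide by the smallest (0.3402 mol H): C 1.000, H 1.000, N 1.000
→ CHN

CHN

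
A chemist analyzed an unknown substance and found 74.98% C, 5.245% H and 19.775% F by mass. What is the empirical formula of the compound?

C6H5F

Assume 100 g: 74.98 g C, 5.245 g H, 19.775 g F.
n(C) = 74.98/12.01 = 6.243, n(H) = 5.245/1.008 = 5.203, n(F) = 19.775/19.00 = 1.041
Smallest is F at 1.041 mol; normalising gives C 5.998, H 4.999, F 1.000
Ratio ≈ 6:5:1, so the empirical formula is C6H5F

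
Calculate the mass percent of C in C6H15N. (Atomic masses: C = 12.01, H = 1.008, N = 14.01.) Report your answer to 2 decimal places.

71.21%

Molar mass = 6(12.01) + 15(1.008) + 1(14.01) = 101.190 g/mol
Mass of C per mole = 6 × 12.01 = 72.060 g
% C = 72.060 / 101.190 × 100 = 71.21%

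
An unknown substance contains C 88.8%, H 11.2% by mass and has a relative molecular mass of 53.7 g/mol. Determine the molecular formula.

C4H6

Assume 100 g: 88.8 g C, 11.2 g H.
Moles — C: 88.8 / 12.01 = 7.394 mol; H: 11.2 / 1.008 = 11.11 mol
Ratios (÷ 7.394): C 1.000, H 1.503
Scaling by 2: C 2.00, H 3.01 → C2H3
Empirical-formula mass = 27.04 g/mol
n = 53.7 / 27.04 = 1.99 ≈ 2
Molecular formula = (C2H3)×2 = C4H6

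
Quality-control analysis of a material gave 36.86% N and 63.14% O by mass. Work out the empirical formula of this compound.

Assume 100 g: 36.86 g N, 63.14 g O.
n(N) = 36.86/14.01 = 2.631, n(O) = 63.14/16.00 = 3.946
Smallest is N at 2.631 mol; normalising gives N 1.000, O 1.500
Scaling by 2: N 2.00, O 3.00 → N2O3

N2O3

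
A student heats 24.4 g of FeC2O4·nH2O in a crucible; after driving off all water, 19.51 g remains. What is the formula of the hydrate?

FeC2O4·2H2O

Mass of water lost = 24.4 − 19.51 = 4.89 g → 4.89 / 18.02 = 0.2714 mol H2O
Molar mass of FeC2O4 = 143.87 g/mol → mol FeC2O4 = 19.51 / 143.87 = 0.1356
n = 0.2714 / 0.1356 = 2.00 ≈ 2 → FeC2O4·2H2O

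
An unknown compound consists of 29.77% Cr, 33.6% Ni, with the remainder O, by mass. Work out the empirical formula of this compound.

CrNiO4

Assume 100 g: 29.77 g Cr, 33.6 g Ni, 36.63 g O.
Cr: 29.77 g ÷ 52.00 g/mol = 0.5725 mol
Ni: 33.6 g ÷ 58.69 g/mol = 0.5725 mol
O: 36.63 g ÷ 16.00 g/mol = 2.289 mol
Ratios (÷ 0.5725): Cr 1.000, Ni 1.000, O 3.999
≈ 1:1:4 → CrNiO4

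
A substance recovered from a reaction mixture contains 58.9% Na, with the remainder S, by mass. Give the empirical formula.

Na2S

Assume 100 g: 58.9 g Na, 41.1 g S.
n(Na) = 58.9/22.99 = 2.562, n(S) = 41.1/32.07 = 1.282
Ratios (÷ 1.282): Na 1.999, S 1.000
≈ 2:1 → Na2S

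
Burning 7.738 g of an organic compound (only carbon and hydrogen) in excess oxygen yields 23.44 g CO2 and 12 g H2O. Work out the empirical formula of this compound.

mol C = 23.44 / 44.01 = 0.5326; mass C = 0.5326 × 12.01 = 6.397 g
mol H = 2 × (12 / 18.02) = 1.332; mass H = 1.332 × 1.008 = 1.343 g
Ratios (÷ 0.5326): C 1.000, H 2.501
×2: C 2.00, H 5.00 → C2H5

C2H5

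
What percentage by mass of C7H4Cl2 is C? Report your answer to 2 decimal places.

Molar mass = 7(12.01) + 4(1.008) + 2(35.45) = 159.002 g/mol
Mass of C per mole = 7 × 12.01 = 84.070 g
% C = 84.070 / 159.002 × 100 = 52.87%

52.87%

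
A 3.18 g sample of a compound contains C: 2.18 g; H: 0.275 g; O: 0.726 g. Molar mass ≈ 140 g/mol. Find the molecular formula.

C8H12O2

Moles — C: 2.18 / 12.01 = 0.1815 mol; H: 0.275 / 1.008 = 0.2728 mol; O: 0.726 / 16.00 = 0.04537 mol
Smallest is O at 0.04537 mol; normalising gives C 4.000, H 6.013, O 1.000
≈ 4:6:1 → C4H6O
Empirical-formula mass = 70.09 g/mol
n = 140 / 70.09 = 2.00 ≈ 2
Molecular formula = (C4H6O)×2 = C8H12O2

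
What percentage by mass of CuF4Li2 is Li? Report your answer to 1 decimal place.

9.0%

Molar mass = 1(63.55) + 4(19.00) + 2(6.94) = 153.430 g/mol
Mass of Li per mole = 2 × 6.94 = 13.880 g
% Li = 13.880 / 153.430 × 100 = 9.0%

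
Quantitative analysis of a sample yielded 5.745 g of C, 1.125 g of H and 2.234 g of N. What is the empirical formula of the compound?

C3H7N

n(C) = 5.745/12.01 = 0.4784, n(H) = 1.125/1.008 = 1.116, n(N) = 2.234/14.01 = 0.1595
Ratios (÷ 0.1595): C 3.000, H 6.999, N 1.000
≈ 3:7:1 → C3H7N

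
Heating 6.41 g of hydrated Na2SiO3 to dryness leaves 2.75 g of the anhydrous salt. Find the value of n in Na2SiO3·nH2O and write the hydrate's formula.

Mass of water lost = 6.41 − 2.75 = 3.66 g → 3.66 / 18.02 = 0.2031 mol H2O
Molar mass of Na2SiO3 = 122.07 g/mol → mol Na2SiO3 = 2.75 / 122.07 = 0.02253
n = 0.2031 / 0.02253 = 9.02 ≈ 9 → Na2SiO3·9H2O

Na2SiO3·9H2O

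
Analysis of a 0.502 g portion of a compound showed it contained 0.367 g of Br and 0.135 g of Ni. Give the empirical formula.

Br2Ni

n(Br) = 0.367/79.90 = 0.004593, n(Ni) = 0.135/58.69 = 0.0023
Divide by the smallest (0.0023 mol Ni): Br 1.997, Ni 1.000
≈ 2:1 → Br2Ni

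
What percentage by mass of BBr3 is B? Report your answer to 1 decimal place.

Molar mass = 1(10.81) + 3(79.90) = 250.510 g/mol
Mass of B per mole = 1 × 10.81 = 10.810 g
% B = 10.810 / 250.510 × 100 = 4.3%

4.3%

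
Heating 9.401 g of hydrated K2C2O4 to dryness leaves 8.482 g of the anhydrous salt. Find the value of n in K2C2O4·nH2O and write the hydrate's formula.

Mass of water lost = 9.401 − 8.482 = 0.919 g → 0.919 / 18.02 = 0.051 mol H2O
Molar mass of K2C2O4 = 166.22 g/mol → mol K2C2O4 = 8.482 / 166.22 = 0.05103
n = 0.051 / 0.05103 = 1.00 ≈ 1 → K2C2O4·H2O

K2C2O4·H2O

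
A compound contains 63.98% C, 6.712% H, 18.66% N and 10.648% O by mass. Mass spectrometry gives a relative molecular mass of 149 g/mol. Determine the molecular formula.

C8H10N2O

Assume 100 g: 63.98 g C, 6.712 g H, 18.66 g N, 10.648 g O.
C: 63.98 g ÷ 12.01 g/mol = 5.327 mol
H: 6.712 g ÷ 1.008 g/mol = 6.659 mol
N: 18.66 g ÷ 14.01 g/mol = 1.332 mol
O: 10.648 g ÷ 16.00 g/mol = 0.6655 mol
Ratios (÷ 0.6655): C 8.005, H 10.006, N 2.001, O 1.000
Ratio ≈ 8:10:2:1, so the empirical formula is C8H10N2O
Empirical-formula mass = 150.18 g/mol
n = 149 / 150.18 = 0.99 ≈ 1
Molecular formula = empirical formula = C8H10N2O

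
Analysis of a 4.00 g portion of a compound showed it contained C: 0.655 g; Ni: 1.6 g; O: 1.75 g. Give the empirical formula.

n(C) = 0.655/12.01 = 0.05454, n(Ni) = 1.6/58.69 = 0.02726, n(O) = 1.75/16.00 = 0.1094
Divide by the smallest (0.02726 mol Ni): C 2.001, Ni 1.000, O 4.012
→ C2NiO4

C2NiO4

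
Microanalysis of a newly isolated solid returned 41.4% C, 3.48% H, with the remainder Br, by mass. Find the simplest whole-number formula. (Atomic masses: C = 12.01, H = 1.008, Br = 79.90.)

Assume 100 g: 41.4 g C, 3.48 g H, 55.12 g Br.
n(C) = 41.4/12.01 = 3.447, n(H) = 3.48/1.008 = 3.452, n(Br) = 55.12/79.90 = 0.6899
Divide by the smallest (0.6899 mol Br): C 4.997, H 5.004, Br 1.000
Ratio ≈ 5:5:1, so the empirical formula is C5H5Br

C5H5Br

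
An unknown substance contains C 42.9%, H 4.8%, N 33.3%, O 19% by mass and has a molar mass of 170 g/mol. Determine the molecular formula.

Assume 100 g: 42.9 g C, 4.8 g H, 33.3 g N, 19 g O.
n(C) = 42.9/12.01 = 3.572, n(H) = 4.8/1.008 = 4.762, n(N) = 33.3/14.01 = 2.377, n(O) = 19/16.00 = 1.188
Divide by the smallest (1.188 mol O): C 3.008, H 4.010, N 2.002, O 1.000
Ratio ≈ 3:4:2:1, so the empirical formula is C3H4N2O
Empirical-formula mass = 84.08 g/mol
n = 170 / 84.08 = 2.02 ≈ 2
Molecular formula = (C3H4N2O)×2 = C6H8N4O2

C6H8N4O2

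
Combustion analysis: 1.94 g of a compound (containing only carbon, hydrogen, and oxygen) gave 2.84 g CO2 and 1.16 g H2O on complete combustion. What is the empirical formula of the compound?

CH2O

mol C = 2.84 / 44.01 = 0.06453; mass C = 0.06453 × 12.01 = 0.7750 g
mol H = 2 × (1.16 / 18.02) = 0.1287; mass H = 0.1287 × 1.008 = 0.1298 g
mass O = 1.94 − (0.9048) = 1.035 g → mol O = 0.06470
Divide by the smallest (0.06453 mol C): C 1.000, H 1.995, O 1.003
≈ 1:2:1 → CH2O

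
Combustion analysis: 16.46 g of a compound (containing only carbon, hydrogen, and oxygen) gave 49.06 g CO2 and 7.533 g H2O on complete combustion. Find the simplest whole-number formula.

C8H6O

mol C = 49.06 / 44.01 = 1.115; mass C = 1.115 × 12.01 = 13.39 g
mol H = 2 × (7.533 / 18.02) = 0.8361; mass H = 0.8361 × 1.008 = 0.8428 g
mass O = 16.46 − (14.23) = 2.229 g → mol O = 0.1393
Smallest is O at 0.1393 mol; normalising gives C 8.001, H 6.001, O 1.000
→ C8H6O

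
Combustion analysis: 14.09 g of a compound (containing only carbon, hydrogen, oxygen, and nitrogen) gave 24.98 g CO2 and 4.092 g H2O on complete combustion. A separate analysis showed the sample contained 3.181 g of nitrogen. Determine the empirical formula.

mol C = 24.98 / 44.01 = 0.5676; mass C = 0.5676 × 12.01 = 6.817 g
mol H = 2 × (4.092 / 18.02) = 0.4542; mass H = 0.4542 × 1.008 = 0.4578 g
mol N = 3.181 / 14.01 = 0.2271
mass O = 14.09 − (10.46) = 3.634 g → mol O = 0.2271
Divide by the smallest (0.2271 mol N): C 2.500, H 2.000, N 1.000, O 1.000
×2: C 5.00, H 4.00, N 2.00, O 2.00 → C5H4N2O2

C5H4N2O2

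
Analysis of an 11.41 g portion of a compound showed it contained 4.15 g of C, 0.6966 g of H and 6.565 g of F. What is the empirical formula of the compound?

CH2F

Moles — C: 4.15 / 12.01 = 0.3455 mol; H: 0.6966 / 1.008 = 0.6911 mol; F: 6.565 / 19.00 = 0.3455 mol
Smallest is F at 0.3455 mol; normalising gives C 1.000, H 2.000, F 1.000
Ratio ≈ 1:2:1, so the empirical formula is CH2F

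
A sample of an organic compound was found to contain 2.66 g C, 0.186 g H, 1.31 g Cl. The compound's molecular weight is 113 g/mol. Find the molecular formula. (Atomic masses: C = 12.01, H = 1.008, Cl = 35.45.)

C6H5Cl

C: 2.66 g ÷ 12.01 g/mol = 0.2215 mol
H: 0.186 g ÷ 1.008 g/mol = 0.1845 mol
Cl: 1.31 g ÷ 35.45 g/mol = 0.03695 mol
Smallest is Cl at 0.03695 mol; normalising gives C 5.994, H 4.993, Cl 1.000
Ratio ≈ 6:5:1, so the empirical formula is C6H5Cl
Empirical-formula mass = 112.55 g/mol
n = 113 / 112.55 = 1.00 ≈ 1
Molecular formula = empirical formula = C6H5Cl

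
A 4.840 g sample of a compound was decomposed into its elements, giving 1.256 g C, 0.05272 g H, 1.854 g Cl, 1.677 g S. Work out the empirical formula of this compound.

n(C) = 1.256/12.01 = 0.1046, n(H) = 0.05272/1.008 = 0.0523, n(Cl) = 1.854/35.45 = 0.0523, n(S) = 1.677/32.07 = 0.05229
Divide by the smallest (0.05229 mol S): C 2.000, H 1.000, Cl 1.000, S 1.000
≈ 2:1:1:1 → C2HClS

C2HClS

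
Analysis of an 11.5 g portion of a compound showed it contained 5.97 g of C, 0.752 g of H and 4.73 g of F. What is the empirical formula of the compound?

C2H3F

n(C) = 5.97/12.01 = 0.4971, n(H) = 0.752/1.008 = 0.746, n(F) = 4.73/19.00 = 0.2489
Divide by the smallest (0.2489 mol F): C 1.997, H 2.997, F 1.000
→ C2H3F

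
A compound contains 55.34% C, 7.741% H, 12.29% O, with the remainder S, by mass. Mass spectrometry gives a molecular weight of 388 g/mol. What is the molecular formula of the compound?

C18H30O3S3

Assume 100 g: 55.34 g C, 7.741 g H, 12.29 g O, 24.629 g S.
C: 55.34 g ÷ 12.01 g/mol = 4.608 mol
H: 7.741 g ÷ 1.008 g/mol = 7.68 mol
O: 12.29 g ÷ 16.00 g/mol = 0.7681 mol
S: 24.629 g ÷ 32.07 g/mol = 0.768 mol
Ratios (÷ 0.768): C 6.000, H 10.000, O 1.000, S 1.000
Ratio ≈ 6:10:1:1, so the empirical formula is C6H10OS
Empirical-formula mass = 130.21 g/mol
n = 388 / 130.21 = 2.98 ≈ 3
Molecular formula = (C6H10OS)×3 = C18H30O3S3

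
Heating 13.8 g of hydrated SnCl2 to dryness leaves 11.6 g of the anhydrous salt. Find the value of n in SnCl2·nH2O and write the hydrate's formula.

Mass of water lost = 13.8 − 11.6 = 2.2 g → 2.2 / 18.02 = 0.1221 mol H2O
Molar mass of SnCl2 = 189.61 g/mol → mol SnCl2 = 11.6 / 189.61 = 0.06118
n = 0.1221 / 0.06118 = 2.00 ≈ 2 → SnCl2·2H2O

SnCl2·2H2O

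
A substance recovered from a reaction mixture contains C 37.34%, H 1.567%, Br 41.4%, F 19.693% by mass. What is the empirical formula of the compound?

Assume 100 g: 37.34 g C, 1.567 g H, 41.4 g Br, 19.693 g F.
C: 37.34 g ÷ 12.01 g/mol = 3.109 mol
H: 1.567 g ÷ 1.008 g/mol = 1.555 mol
Br: 41.4 g ÷ 79.90 g/mol = 0.5181 mol
F: 19.693 g ÷ 19.00 g/mol = 1.036 mol
Smallest is Br at 0.5181 mol; normalising gives C 6.000, H 3.000, Br 1.000, F 2.000
→ C6H3BrF2

C6H3BrF2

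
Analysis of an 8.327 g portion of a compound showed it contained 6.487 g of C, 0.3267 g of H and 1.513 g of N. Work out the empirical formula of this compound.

Moles — C: 6.487 / 12.01 = 0.5401 mol; H: 0.3267 / 1.008 = 0.3241 mol; N: 1.513 / 14.01 = 0.108 mol
Divide by the smallest (0.108 mol N): C 5.001, H 3.001, N 1.000
→ C5H3N

C5H3N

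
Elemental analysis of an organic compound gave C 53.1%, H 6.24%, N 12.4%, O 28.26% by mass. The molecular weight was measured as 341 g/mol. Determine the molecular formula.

C15H21N3O6

Assume 100 g: 53.1 g C, 6.24 g H, 12.4 g N, 28.26 g O.
C: 53.1 g ÷ 12.01 g/mol = 4.421 mol
H: 6.24 g ÷ 1.008 g/mol = 6.19 mol
N: 12.4 g ÷ 14.01 g/mol = 0.8851 mol
O: 28.26 g ÷ 16.00 g/mol = 1.766 mol
Divide by the smallest (0.8851 mol N): C 4.995, H 6.994, N 1.000, O 1.996
Ratio ≈ 5:7:1:2, so the empirical formula is C5H7NO2
Empirical-formula mass = 113.12 g/mol
n = 341 / 113.12 = 3.01 ≈ 3
Molecular formula = (C5H7NO2)×3 = C15H21N3O6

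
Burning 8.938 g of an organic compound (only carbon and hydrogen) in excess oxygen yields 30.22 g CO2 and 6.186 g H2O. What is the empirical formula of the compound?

mol C = 30.22 / 44.01 = 0.6867; mass C = 0.6867 × 12.01 = 8.247 g
mol H = 2 × (6.186 / 18.02) = 0.6866; mass H = 0.6866 × 1.008 = 0.6921 g
Ratios (÷ 0.6866): C 1.000, H 1.000
Ratio ≈ 1:1, so the empirical formula is CH

CH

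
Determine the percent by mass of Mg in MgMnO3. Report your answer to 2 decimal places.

Molar mass = 1(24.31) + 1(54.94) + 3(16.00) = 127.250 g/mol
Mass of Mg per mole = 1 × 24.31 = 24.310 g
% Mg = 24.310 / 127.250 × 100 = 19.10%

19.10%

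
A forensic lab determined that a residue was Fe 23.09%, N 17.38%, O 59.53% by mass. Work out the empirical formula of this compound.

FeN3O9

Assume 100 g: 23.09 g Fe, 17.38 g N, 59.53 g O.
Fe: 23.09 g ÷ 55.85 g/mol = 0.4134 mol
N: 17.38 g ÷ 14.01 g/mol = 1.241 mol
O: 59.53 g ÷ 16.00 g/mol = 3.721 mol
Divide by the smallest (0.4134 mol Fe): Fe 1.000, N 3.001, O 8.999
Ratio ≈ 1:3:9, so the empirical formula is FeN3O9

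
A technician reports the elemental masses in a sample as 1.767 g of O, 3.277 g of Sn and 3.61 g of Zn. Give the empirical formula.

O: 1.767 g ÷ 16.00 g/mol = 0.1104 mol
Sn: 3.277 g ÷ 118.71 g/mol = 0.02761 mol
Zn: 3.61 g ÷ 65.38 g/mol = 0.05522 mol
Divide by the smallest (0.02761 mol Sn): O 4.001, Sn 1.000, Zn 2.000
Ratio ≈ 4:1:2, so the empirical formula is O4SnZn2

O4SnZn2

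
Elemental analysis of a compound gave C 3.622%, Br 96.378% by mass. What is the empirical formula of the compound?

CBr4

Assume 100 g: 3.622 g C, 96.378 g Br.
C: 3.622 g ÷ 12.01 g/mol = 0.3016 mol
Br: 96.378 g ÷ 79.90 g/mol = 1.206 mol
Ratios (÷ 0.3016): C 1.000, Br 4.000
≈ 1:4 → CBr4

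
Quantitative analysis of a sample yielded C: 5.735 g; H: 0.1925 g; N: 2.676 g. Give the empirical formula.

C5H2N2

Moles — C: 5.735 / 12.01 = 0.4775 mol; H: 0.1925 / 1.008 = 0.191 mol; N: 2.676 / 14.01 = 0.191 mol
Ratios (÷ 0.191): C 2.500, H 1.000, N 1.000
×2: C 5.00, H 2.00, N 2.00 → C5H2N2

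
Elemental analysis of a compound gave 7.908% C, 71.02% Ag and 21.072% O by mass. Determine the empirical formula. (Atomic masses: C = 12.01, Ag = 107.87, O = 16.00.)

CAgO2

Assume 100 g: 7.908 g C, 71.02 g Ag, 21.072 g O.
n(C) = 7.908/12.01 = 0.6585, n(Ag) = 71.02/107.87 = 0.6584, n(O) = 21.072/16.00 = 1.317
Divide by the smallest (0.6584 mol Ag): C 1.000, Ag 1.000, O 2.000
→ CAgO2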